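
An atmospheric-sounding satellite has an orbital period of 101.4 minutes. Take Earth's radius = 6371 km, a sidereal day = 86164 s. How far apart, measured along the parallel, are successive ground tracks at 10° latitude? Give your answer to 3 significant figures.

2780 km

T = 101.4 min = 6084.0 s.
Node shift per orbit = (6084.0/86164) × 360° = 25.42°.
Equatorial spacing = 25.42 × 111.2 km/° = 2827 km.
At 10° latitude, spacing = 2827 × cos(10°) = 2784 km.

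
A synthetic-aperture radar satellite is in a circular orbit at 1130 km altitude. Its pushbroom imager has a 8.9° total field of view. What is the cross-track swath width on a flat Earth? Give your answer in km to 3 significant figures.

Half-angle = 8.9°/2 = 4.45°.
Swath width ≈ 2h·tan(θ/2) = 2 × 1130 × tan(4.45°) = 175.9 km.

176 km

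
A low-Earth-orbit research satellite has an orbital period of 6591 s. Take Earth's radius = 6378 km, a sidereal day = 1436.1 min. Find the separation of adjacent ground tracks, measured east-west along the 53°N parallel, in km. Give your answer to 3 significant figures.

1840 km

Node shift per orbit = (6591.0/86166) × 360° = 27.54°.
Equatorial spacing = 27.54 × 111.3 km/° = 3065 km.
At 53° latitude, spacing = 3065 × cos(53°) = 1845 km.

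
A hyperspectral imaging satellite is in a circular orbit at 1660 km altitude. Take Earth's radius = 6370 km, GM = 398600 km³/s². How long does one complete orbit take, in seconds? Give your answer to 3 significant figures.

Semi-major axis a = 6370 + 1660 = 8030 km. Period T = 2π√(a³/μ) = 2π√(8030³/398600) = 7161.2 s = 119.35 min.

7160 seconds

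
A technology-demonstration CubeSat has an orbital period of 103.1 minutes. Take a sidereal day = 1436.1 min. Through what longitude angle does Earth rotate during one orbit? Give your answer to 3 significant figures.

T = 103.1 min = 6186.0 s.
During one orbit Earth rotates (6186.0 / 86166) × 360° = 25.84°.

25.8°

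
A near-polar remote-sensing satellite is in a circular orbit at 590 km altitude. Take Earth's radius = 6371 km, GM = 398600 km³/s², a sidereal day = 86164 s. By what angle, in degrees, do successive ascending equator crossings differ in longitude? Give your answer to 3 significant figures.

Semi-major axis a = 6371 + 590 = 6961 km. Period T = 2π√(a³/μ) = 2π√(6961³/398600) = 5779.9 s = 96.33 min.
During one orbit Earth rotates (5779.9 / 86164) × 360° = 24.15°.

24.1°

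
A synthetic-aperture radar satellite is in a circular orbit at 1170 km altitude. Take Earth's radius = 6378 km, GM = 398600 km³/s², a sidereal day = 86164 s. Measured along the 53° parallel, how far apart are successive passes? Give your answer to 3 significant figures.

1830 km

Semi-major axis a = 6378 + 1170 = 7548 km. Period T = 2π√(a³/μ) = 2π√(7548³/398600) = 6526.2 s = 108.77 min.
Node shift per orbit = (6526.2/86164) × 360° = 27.27°.
Equatorial spacing = 27.27 × 111.3 km/° = 3035 km.
At 53° latitude, spacing = 3035 × cos(53°) = 1827 km.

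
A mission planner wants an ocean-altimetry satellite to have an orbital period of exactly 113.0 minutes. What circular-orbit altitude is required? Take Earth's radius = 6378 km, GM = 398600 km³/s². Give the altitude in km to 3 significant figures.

T = 113.0 min = 6780.0 s.
From T = 2π√(a³/μ): a = (μ T²/4π²)^(1/3) = (398600 × 6780.0² / 4π²)^(1/3) = 7742 km.
Altitude h = a − R = 7742 − 6378 = 1364 km.

1360 km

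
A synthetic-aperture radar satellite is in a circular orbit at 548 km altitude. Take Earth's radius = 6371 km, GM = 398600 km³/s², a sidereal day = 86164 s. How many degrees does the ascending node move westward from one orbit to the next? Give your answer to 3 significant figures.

23.9°

Semi-major axis a = 6371 + 548 = 6919 km. Period T = 2π√(a³/μ) = 2π√(6919³/398600) = 5727.6 s = 95.46 min.
During one orbit Earth rotates (5727.6 / 86164) × 360° = 23.93°.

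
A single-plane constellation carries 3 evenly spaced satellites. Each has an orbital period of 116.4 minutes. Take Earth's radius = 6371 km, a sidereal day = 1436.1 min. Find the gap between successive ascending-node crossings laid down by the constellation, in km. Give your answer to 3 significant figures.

T = 116.4 min = 6984.0 s.
Single-satellite node shift = (6984.0/86166) × 360° = 29.18°.
With 3 satellites evenly phased, successive equator crossings are 29.18/3 = 9.726° apart.
That is 9.726 × 111.2 = 1082 km at the equator.

1080 km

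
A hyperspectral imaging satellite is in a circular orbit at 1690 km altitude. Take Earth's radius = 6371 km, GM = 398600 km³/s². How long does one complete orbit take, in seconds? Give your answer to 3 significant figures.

Semi-major axis a = 6371 + 1690 = 8061 km. Period T = 2π√(a³/μ) = 2π√(8061³/398600) = 7202.7 s = 120.04 min.

7200 seconds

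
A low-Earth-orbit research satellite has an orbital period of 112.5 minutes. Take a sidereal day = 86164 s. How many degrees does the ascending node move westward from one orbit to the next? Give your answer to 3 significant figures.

28.2°

T = 112.5 min = 6750.0 s.
During one orbit Earth rotates (6750.0 / 86164) × 360° = 28.20°.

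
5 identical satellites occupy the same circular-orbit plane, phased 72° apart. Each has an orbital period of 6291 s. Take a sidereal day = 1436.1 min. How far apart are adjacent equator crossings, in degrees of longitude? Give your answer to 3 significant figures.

Single-satellite node shift = (6291.0/86166) × 360° = 26.28°.
With 5 satellites evenly phased, successive equator crossings are 26.28/5 = 5.257° apart.

5.26°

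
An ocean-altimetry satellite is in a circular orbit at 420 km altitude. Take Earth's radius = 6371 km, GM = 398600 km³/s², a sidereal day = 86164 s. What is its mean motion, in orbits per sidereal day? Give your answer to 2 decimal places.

Semi-major axis a = 6371 + 420 = 6791 km. Period T = 2π√(a³/μ) = 2π√(6791³/398600) = 5569.4 s = 92.82 min.
Orbits per sidereal day = 86164 / 5569.4 = 15.471.

15.47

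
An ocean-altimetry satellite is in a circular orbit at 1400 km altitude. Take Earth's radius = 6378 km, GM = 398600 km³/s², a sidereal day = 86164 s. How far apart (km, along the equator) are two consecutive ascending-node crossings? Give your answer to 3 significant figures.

Semi-major axis a = 6378 + 1400 = 7778 km. Period T = 2π√(a³/μ) = 2π√(7778³/398600) = 6826.7 s = 113.78 min.
During one orbit Earth rotates (6826.7 / 86164) × 360° = 28.52°.
At the equator that is 28.52° × (2π·6378/360) km/° = 28.52 × 111.3 = 3175 km.

3180 km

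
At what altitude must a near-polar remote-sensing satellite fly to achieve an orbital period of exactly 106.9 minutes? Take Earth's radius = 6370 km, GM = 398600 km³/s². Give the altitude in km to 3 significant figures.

T = 106.9 min = 6414.0 s.
From T = 2π√(a³/μ): a = (μ T²/4π²)^(1/3) = (398600 × 6414.0² / 4π²)^(1/3) = 7461 km.
Altitude h = a − R = 7461 − 6370 = 1091 km.

1090 km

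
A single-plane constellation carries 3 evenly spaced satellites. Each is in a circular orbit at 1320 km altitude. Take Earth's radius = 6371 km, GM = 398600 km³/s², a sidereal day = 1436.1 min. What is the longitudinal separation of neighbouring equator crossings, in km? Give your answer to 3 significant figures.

Semi-major axis a = 6371 + 1320 = 7691 km. Period T = 2π√(a³/μ) = 2π√(7691³/398600) = 6712.5 s = 111.88 min.
Single-satellite node shift = (6712.5/86166) × 360° = 28.04°.
With 3 satellites evenly phased, successive equator crossings are 28.04/3 = 9.348° apart.
That is 9.348 × 111.2 = 1039 km at the equator.

1040 km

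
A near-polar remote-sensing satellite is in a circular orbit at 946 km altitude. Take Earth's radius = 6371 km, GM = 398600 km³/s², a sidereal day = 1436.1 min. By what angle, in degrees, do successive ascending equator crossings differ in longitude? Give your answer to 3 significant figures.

26.0°

Semi-major axis a = 6371 + 946 = 7317 km. Period T = 2π√(a³/μ) = 2π√(7317³/398600) = 6228.9 s = 103.81 min.
During one orbit Earth rotates (6228.9 / 86166) × 360° = 26.02°.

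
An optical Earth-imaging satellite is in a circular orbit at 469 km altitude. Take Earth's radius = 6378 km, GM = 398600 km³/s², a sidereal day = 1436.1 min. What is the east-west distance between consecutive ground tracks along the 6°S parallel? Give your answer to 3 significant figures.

2610 km

Semi-major axis a = 6378 + 469 = 6847 km. Period T = 2π√(a³/μ) = 2π√(6847³/398600) = 5638.5 s = 93.97 min.
Node shift per orbit = (5638.5/86166) × 360° = 23.56°.
Equatorial spacing = 23.56 × 111.3 km/° = 2622 km.
At 6° latitude, spacing = 2622 × cos(6°) = 2608 km.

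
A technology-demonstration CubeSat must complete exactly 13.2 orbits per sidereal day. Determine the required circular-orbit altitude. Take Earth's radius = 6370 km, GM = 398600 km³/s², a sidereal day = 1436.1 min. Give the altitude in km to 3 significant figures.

1180 km

Required period T = 86166 / 13.2 = 6527.7 s.
From T = 2π√(a³/μ): a = (μ T²/4π²)^(1/3) = (398600 × 6527.7² / 4π²)^(1/3) = 7549 km.
Altitude h = a − R = 7549 − 6370 = 1179 km.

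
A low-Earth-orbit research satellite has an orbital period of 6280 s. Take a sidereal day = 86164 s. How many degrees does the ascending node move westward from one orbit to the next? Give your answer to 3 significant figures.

During one orbit Earth rotates (6280.0 / 86164) × 360° = 26.24°.

26.2°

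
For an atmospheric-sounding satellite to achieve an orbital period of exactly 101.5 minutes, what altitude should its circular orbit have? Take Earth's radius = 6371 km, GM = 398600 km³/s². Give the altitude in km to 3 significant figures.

T = 101.5 min = 6090.0 s.
From T = 2π√(a³/μ): a = (μ T²/4π²)^(1/3) = (398600 × 6090.0² / 4π²)^(1/3) = 7208 km.
Altitude h = a − R = 7208 − 6371 = 837 km.

837 km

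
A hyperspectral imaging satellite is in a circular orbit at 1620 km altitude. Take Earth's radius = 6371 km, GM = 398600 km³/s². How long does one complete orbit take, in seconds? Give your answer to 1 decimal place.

Semi-major axis a = 6371 + 1620 = 7991 km. Period T = 2π√(a³/μ) = 2π√(7991³/398600) = 7109.1 s = 118.48 min.

7109.1 seconds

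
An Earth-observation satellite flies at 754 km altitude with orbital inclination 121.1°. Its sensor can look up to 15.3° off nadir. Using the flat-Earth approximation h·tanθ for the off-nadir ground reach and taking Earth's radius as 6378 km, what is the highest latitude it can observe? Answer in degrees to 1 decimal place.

Retrograde orbit: the ground track reaches ±(180° − i) = ±(180 − 121.1) = ±58.9°.
Sensor half-swath on the ground ≈ 754·tan(15.3°) = 206 km = 1.85° of latitude.
Maximum observable latitude ≈ 58.9 + 1.85 = 60.8°.

60.8°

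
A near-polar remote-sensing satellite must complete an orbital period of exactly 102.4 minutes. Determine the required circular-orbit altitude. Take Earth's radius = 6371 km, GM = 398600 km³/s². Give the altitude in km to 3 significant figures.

T = 102.4 min = 6144.0 s.
From T = 2π√(a³/μ): a = (μ T²/4π²)^(1/3) = (398600 × 6144.0² / 4π²)^(1/3) = 7250 km.
Altitude h = a − R = 7250 − 6371 = 879 km.

879 km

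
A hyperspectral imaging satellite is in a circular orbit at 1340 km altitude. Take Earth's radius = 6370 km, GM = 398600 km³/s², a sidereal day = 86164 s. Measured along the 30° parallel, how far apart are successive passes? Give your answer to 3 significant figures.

2710 km

Semi-major axis a = 6370 + 1340 = 7710 km. Period T = 2π√(a³/μ) = 2π√(7710³/398600) = 6737.4 s = 112.29 min.
Node shift per orbit = (6737.4/86164) × 360° = 28.15°.
Equatorial spacing = 28.15 × 111.2 km/° = 3130 km.
At 30° latitude, spacing = 3130 × cos(30°) = 2710 km.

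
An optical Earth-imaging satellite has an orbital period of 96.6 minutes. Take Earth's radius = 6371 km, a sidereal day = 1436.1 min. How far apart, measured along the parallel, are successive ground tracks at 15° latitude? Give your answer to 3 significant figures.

T = 96.6 min = 5796.0 s.
Node shift per orbit = (5796.0/86166) × 360° = 24.22°.
Equatorial spacing = 24.22 × 111.2 km/° = 2693 km.
At 15° latitude, spacing = 2693 × cos(15°) = 2601 km.

2600 km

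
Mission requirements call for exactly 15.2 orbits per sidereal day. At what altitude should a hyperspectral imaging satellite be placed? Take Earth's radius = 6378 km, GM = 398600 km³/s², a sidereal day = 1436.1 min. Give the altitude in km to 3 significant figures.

Required period T = 86166 / 15.2 = 5668.8 s.
From T = 2π√(a³/μ): a = (μ T²/4π²)^(1/3) = (398600 × 5668.8² / 4π²)^(1/3) = 6872 km.
Altitude h = a − R = 6872 − 6378 = 494 km.

494 km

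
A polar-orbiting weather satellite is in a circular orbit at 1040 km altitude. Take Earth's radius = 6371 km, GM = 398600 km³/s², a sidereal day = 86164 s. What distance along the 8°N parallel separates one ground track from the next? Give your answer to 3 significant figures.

Semi-major axis a = 6371 + 1040 = 7411 km. Period T = 2π√(a³/μ) = 2π√(7411³/398600) = 6349.3 s = 105.82 min.
Node shift per orbit = (6349.3/86164) × 360° = 26.53°.
Equatorial spacing = 26.53 × 111.2 km/° = 2950 km.
At 8° latitude, spacing = 2950 × cos(8°) = 2921 km.

2920 km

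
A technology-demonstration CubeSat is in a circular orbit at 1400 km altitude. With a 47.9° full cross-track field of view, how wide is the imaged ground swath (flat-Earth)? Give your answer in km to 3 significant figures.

Half-angle = 47.9°/2 = 23.95°.
Swath width ≈ 2h·tan(θ/2) = 2 × 1400 × tan(23.95°) = 1243.7 km.

1240 km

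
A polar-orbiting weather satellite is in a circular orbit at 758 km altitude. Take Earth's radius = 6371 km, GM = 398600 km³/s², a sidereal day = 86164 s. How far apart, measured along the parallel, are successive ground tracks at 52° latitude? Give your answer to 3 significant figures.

Semi-major axis a = 6371 + 758 = 7129 km. Period T = 2π√(a³/μ) = 2π√(7129³/398600) = 5990.4 s = 99.84 min.
Node shift per orbit = (5990.4/86164) × 360° = 25.03°.
Equatorial spacing = 25.03 × 111.2 km/° = 2783 km.
At 52° latitude, spacing = 2783 × cos(52°) = 1713 km.

1710 km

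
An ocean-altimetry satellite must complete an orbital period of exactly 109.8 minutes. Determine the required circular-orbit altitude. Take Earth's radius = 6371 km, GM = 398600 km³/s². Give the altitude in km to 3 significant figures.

T = 109.8 min = 6588.0 s.
From T = 2π√(a³/μ): a = (μ T²/4π²)^(1/3) = (398600 × 6588.0² / 4π²)^(1/3) = 7596 km.
Altitude h = a − R = 7596 − 6371 = 1225 km.

1220 km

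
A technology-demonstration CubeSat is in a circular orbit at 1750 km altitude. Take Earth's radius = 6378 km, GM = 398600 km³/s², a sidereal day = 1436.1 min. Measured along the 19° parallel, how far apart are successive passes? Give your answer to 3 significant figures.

3210 km

Semi-major axis a = 6378 + 1750 = 8128 km. Period T = 2π√(a³/μ) = 2π√(8128³/398600) = 7292.7 s = 121.54 min.
Node shift per orbit = (7292.7/86166) × 360° = 30.47°.
Equatorial spacing = 30.47 × 111.3 km/° = 3392 km.
At 19° latitude, spacing = 3392 × cos(19°) = 3207 km.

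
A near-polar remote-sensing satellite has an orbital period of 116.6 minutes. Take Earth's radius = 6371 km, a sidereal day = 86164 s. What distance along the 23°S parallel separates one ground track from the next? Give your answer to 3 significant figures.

2990 km

T = 116.6 min = 6996.0 s.
Node shift per orbit = (6996.0/86164) × 360° = 29.23°.
Equatorial spacing = 29.23 × 111.2 km/° = 3250 km.
At 23° latitude, spacing = 3250 × cos(23°) = 2992 km.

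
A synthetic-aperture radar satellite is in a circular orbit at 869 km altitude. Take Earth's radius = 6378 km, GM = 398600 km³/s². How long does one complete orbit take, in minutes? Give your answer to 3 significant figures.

102 min

Semi-major axis a = 6378 + 869 = 7247 km. Period T = 2π√(a³/μ) = 2π√(7247³/398600) = 6139.7 s = 102.33 min.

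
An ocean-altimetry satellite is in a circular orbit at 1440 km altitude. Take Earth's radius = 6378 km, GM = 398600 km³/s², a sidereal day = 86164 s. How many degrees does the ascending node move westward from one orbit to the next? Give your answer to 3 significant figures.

Semi-major axis a = 6378 + 1440 = 7818 km. Period T = 2π√(a³/μ) = 2π√(7818³/398600) = 6879.5 s = 114.66 min.
During one orbit Earth rotates (6879.5 / 86164) × 360° = 28.74°.

28.7°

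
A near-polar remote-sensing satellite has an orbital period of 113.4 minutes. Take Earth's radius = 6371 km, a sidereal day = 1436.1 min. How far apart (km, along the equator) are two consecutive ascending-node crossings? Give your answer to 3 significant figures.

3160 km

T = 113.4 min = 6804.0 s.
During one orbit Earth rotates (6804.0 / 86166) × 360° = 28.43°.
At the equator that is 28.43° × (2π·6371/360) km/° = 28.43 × 111.2 = 3161 km.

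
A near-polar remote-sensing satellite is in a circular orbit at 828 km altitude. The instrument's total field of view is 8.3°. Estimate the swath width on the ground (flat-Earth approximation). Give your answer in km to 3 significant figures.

120 km

Half-angle = 8.3°/2 = 4.15°.
Swath width ≈ 2h·tan(θ/2) = 2 × 828 × tan(4.15°) = 120.2 km.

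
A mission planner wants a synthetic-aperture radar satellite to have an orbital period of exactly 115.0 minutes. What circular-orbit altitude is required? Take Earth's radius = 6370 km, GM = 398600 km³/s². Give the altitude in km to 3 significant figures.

1460 km

T = 115.0 min = 6900.0 s.
From T = 2π√(a³/μ): a = (μ T²/4π²)^(1/3) = (398600 × 6900.0² / 4π²)^(1/3) = 7834 km.
Altitude h = a − R = 7834 − 6370 = 1464 km.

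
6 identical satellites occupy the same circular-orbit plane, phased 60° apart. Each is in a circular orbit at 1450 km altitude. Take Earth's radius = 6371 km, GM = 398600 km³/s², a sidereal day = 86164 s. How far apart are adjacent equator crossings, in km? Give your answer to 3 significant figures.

533 km

Semi-major axis a = 6371 + 1450 = 7821 km. Period T = 2π√(a³/μ) = 2π√(7821³/398600) = 6883.4 s = 114.72 min.
Single-satellite node shift = (6883.4/86164) × 360° = 28.76°.
With 6 satellites evenly phased, successive equator crossings are 28.76/6 = 4.793° apart.
That is 4.793 × 111.2 = 533 km at the equator.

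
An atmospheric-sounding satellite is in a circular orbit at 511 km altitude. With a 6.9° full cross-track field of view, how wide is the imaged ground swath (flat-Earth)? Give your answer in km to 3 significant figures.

Half-angle = 6.9°/2 = 3.45°.
Swath width ≈ 2h·tan(θ/2) = 2 × 511 × tan(3.45°) = 61.6 km.

61.6 km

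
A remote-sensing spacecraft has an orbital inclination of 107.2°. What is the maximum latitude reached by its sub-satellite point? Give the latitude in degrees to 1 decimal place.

72.8°

Retrograde orbit: the ground track reaches ±(180° − i) = ±(180 − 107.2) = ±72.8°.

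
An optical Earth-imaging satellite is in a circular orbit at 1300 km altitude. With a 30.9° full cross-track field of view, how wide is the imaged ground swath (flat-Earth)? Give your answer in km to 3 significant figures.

Half-angle = 30.9°/2 = 15.45°.
Swath width ≈ 2h·tan(θ/2) = 2 × 1300 × tan(15.45°) = 718.6 km.

719 km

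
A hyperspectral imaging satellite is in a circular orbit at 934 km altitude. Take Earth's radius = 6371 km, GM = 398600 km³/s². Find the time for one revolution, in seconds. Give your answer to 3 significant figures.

Semi-major axis a = 6371 + 934 = 7305 km. Period T = 2π√(a³/μ) = 2π√(7305³/398600) = 6213.6 s = 103.56 min.

6210 seconds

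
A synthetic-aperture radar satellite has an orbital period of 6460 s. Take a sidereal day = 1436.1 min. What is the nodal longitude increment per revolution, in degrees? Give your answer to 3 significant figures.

During one orbit Earth rotates (6460.0 / 86166) × 360° = 26.99°.

27.0°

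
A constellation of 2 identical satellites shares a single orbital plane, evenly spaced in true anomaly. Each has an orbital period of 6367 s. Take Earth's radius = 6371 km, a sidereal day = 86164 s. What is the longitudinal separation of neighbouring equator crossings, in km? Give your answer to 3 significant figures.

1480 km

Single-satellite node shift = (6367.0/86164) × 360° = 26.60°.
With 2 satellites evenly phased, successive equator crossings are 26.60/2 = 13.301° apart.
That is 13.301 × 111.2 = 1479 km at the equator.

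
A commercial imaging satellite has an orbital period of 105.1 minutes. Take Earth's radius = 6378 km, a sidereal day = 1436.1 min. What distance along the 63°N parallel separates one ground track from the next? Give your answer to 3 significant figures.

T = 105.1 min = 6306.0 s.
Node shift per orbit = (6306.0/86166) × 360° = 26.35°.
Equatorial spacing = 26.35 × 111.3 km/° = 2933 km.
At 63° latitude, spacing = 2933 × cos(63°) = 1331 km.

1330 km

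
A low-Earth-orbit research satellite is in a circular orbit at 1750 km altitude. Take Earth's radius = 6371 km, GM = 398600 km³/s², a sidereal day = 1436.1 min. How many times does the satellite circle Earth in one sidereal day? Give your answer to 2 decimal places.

11.83

Semi-major axis a = 6371 + 1750 = 8121 km. Period T = 2π√(a³/μ) = 2π√(8121³/398600) = 7283.3 s = 121.39 min.
Orbits per sidereal day = 86166 / 7283.3 = 11.831.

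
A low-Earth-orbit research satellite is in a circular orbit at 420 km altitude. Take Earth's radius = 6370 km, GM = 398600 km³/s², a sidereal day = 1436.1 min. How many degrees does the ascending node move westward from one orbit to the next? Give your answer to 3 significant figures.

Semi-major axis a = 6370 + 420 = 6790 km. Period T = 2π√(a³/μ) = 2π√(6790³/398600) = 5568.2 s = 92.80 min.
During one orbit Earth rotates (5568.2 / 86166) × 360° = 23.26°.

23.3°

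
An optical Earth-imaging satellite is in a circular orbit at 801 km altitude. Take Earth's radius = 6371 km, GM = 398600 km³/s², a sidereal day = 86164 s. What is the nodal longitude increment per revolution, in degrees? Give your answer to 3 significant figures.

25.3°

Semi-major axis a = 6371 + 801 = 7172 km. Period T = 2π√(a³/μ) = 2π√(7172³/398600) = 6044.7 s = 100.74 min.
During one orbit Earth rotates (6044.7 / 86164) × 360° = 25.26°.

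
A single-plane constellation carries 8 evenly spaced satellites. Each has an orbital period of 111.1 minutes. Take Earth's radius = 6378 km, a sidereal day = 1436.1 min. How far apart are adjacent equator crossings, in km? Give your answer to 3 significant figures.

388 km

T = 111.1 min = 6666.0 s.
Single-satellite node shift = (6666.0/86166) × 360° = 27.85°.
With 8 satellites evenly phased, successive equator crossings are 27.85/8 = 3.481° apart.
That is 3.481 × 111.3 = 388 km at the equator.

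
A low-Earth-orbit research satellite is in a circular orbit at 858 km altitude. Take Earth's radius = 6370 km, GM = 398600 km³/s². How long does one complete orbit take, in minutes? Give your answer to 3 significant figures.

Semi-major axis a = 6370 + 858 = 7228 km. Period T = 2π√(a³/μ) = 2π√(7228³/398600) = 6115.6 s = 101.93 min.

102 min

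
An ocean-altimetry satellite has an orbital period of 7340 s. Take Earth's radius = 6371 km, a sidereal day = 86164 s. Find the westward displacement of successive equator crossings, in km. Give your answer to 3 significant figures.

During one orbit Earth rotates (7340.0 / 86164) × 360° = 30.67°.
At the equator that is 30.67° × (2π·6371/360) km/° = 30.67 × 111.2 = 3410 km.

3410 km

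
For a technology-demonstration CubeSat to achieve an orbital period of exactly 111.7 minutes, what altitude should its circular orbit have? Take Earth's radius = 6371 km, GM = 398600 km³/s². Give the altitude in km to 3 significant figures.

1310 km

T = 111.7 min = 6702.0 s.
From T = 2π√(a³/μ): a = (μ T²/4π²)^(1/3) = (398600 × 6702.0² / 4π²)^(1/3) = 7683 km.
Altitude h = a − R = 7683 − 6371 = 1312 km.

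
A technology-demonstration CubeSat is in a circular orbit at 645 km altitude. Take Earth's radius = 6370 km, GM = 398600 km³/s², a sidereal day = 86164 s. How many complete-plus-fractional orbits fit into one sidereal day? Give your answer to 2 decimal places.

Semi-major axis a = 6370 + 645 = 7015 km. Period T = 2π√(a³/μ) = 2π√(7015³/398600) = 5847.3 s = 97.45 min.
Orbits per sidereal day = 86164 / 5847.3 = 14.736.

14.74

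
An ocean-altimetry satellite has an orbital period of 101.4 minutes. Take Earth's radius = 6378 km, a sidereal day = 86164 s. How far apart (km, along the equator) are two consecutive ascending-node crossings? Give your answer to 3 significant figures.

T = 101.4 min = 6084.0 s.
During one orbit Earth rotates (6084.0 / 86164) × 360° = 25.42°.
At the equator that is 25.42° × (2π·6378/360) km/° = 25.42 × 111.3 = 2830 km.

2830 km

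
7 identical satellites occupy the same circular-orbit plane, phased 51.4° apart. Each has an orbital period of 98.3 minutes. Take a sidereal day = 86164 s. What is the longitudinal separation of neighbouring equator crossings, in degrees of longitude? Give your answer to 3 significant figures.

3.52°

T = 98.3 min = 5898.0 s.
Single-satellite node shift = (5898.0/86164) × 360° = 24.64°.
With 7 satellites evenly phased, successive equator crossings are 24.64/7 = 3.520° apart.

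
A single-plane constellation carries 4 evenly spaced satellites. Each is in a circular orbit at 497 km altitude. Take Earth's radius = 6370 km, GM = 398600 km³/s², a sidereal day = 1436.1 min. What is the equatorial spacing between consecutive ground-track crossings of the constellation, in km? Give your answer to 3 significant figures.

Semi-major axis a = 6370 + 497 = 6867 km. Period T = 2π√(a³/μ) = 2π√(6867³/398600) = 5663.2 s = 94.39 min.
Single-satellite node shift = (5663.2/86166) × 360° = 23.66°.
With 4 satellites evenly phased, successive equator crossings are 23.66/4 = 5.915° apart.
That is 5.915 × 111.2 = 658 km at the equator.

658 km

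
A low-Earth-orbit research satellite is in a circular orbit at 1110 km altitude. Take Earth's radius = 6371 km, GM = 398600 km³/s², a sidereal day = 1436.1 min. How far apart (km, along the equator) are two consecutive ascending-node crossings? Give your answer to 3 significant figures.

2990 km

Semi-major axis a = 6371 + 1110 = 7481 km. Period T = 2π√(a³/μ) = 2π√(7481³/398600) = 6439.5 s = 107.32 min.
During one orbit Earth rotates (6439.5 / 86166) × 360° = 26.90°.
At the equator that is 26.90° × (2π·6371/360) km/° = 26.90 × 111.2 = 2992 km.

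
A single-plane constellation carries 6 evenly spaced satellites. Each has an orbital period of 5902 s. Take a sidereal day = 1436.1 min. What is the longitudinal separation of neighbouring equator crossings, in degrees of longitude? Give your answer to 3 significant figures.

Single-satellite node shift = (5902.0/86166) × 360° = 24.66°.
With 6 satellites evenly phased, successive equator crossings are 24.66/6 = 4.110° apart.

4.11°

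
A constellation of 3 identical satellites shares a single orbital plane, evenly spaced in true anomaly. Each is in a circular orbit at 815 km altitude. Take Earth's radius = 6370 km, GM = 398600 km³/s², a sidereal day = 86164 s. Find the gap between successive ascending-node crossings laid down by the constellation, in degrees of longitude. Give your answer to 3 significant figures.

8.44°

Semi-major axis a = 6370 + 815 = 7185 km. Period T = 2π√(a³/μ) = 2π√(7185³/398600) = 6061.1 s = 101.02 min.
Single-satellite node shift = (6061.1/86164) × 360° = 25.32°.
With 3 satellites evenly phased, successive equator crossings are 25.32/3 = 8.441° apart.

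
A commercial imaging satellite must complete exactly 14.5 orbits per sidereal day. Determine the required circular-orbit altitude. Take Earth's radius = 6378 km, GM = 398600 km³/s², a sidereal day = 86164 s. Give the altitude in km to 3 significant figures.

713 km

Required period T = 86164 / 14.5 = 5942.3 s.
From T = 2π√(a³/μ): a = (μ T²/4π²)^(1/3) = (398600 × 5942.3² / 4π²)^(1/3) = 7091 km.
Altitude h = a − R = 7091 − 6378 = 713 km.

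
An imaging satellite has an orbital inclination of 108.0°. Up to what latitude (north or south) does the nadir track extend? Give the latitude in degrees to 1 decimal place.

Retrograde orbit: the ground track reaches ±(180° − i) = ±(180 − 108.0) = ±72.0°.

72.0°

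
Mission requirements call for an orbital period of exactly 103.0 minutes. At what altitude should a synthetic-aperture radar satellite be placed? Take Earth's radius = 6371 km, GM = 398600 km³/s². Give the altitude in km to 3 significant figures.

908 km

T = 103.0 min = 6180.0 s.
From T = 2π√(a³/μ): a = (μ T²/4π²)^(1/3) = (398600 × 6180.0² / 4π²)^(1/3) = 7279 km.
Altitude h = a − R = 7279 − 6371 = 908 km.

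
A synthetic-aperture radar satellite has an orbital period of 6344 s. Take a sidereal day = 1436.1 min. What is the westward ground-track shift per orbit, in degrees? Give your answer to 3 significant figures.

During one orbit Earth rotates (6344.0 / 86166) × 360° = 26.51°.

26.5°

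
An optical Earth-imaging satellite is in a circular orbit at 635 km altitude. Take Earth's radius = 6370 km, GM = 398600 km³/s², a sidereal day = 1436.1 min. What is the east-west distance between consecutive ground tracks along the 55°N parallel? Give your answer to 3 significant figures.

1550 km

Semi-major axis a = 6370 + 635 = 7005 km. Period T = 2π√(a³/μ) = 2π√(7005³/398600) = 5834.8 s = 97.25 min.
Node shift per orbit = (5834.8/86166) × 360° = 24.38°.
Equatorial spacing = 24.38 × 111.2 km/° = 2710 km.
At 55° latitude, spacing = 2710 × cos(55°) = 1555 km.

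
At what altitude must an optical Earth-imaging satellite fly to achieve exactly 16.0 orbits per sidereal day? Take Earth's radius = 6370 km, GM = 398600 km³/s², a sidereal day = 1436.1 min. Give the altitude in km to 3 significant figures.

Required period T = 86166 / 16.0 = 5385.4 s.
From T = 2π√(a³/μ): a = (μ T²/4π²)^(1/3) = (398600 × 5385.4² / 4π²)^(1/3) = 6641 km.
Altitude h = a − R = 6641 − 6370 = 271 km.

271 km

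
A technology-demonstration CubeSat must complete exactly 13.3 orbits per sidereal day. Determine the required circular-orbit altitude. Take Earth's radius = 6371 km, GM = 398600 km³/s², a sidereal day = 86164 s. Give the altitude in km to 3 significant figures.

1140 km

Required period T = 86164 / 13.3 = 6478.5 s.
From T = 2π√(a³/μ): a = (μ T²/4π²)^(1/3) = (398600 × 6478.5² / 4π²)^(1/3) = 7511 km.
Altitude h = a − R = 7511 − 6371 = 1140 km.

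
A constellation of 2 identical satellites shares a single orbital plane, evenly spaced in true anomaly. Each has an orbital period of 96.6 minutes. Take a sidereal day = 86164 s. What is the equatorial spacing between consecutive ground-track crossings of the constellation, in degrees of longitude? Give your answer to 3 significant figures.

12.1°

T = 96.6 min = 5796.0 s.
Single-satellite node shift = (5796.0/86164) × 360° = 24.22°.
With 2 satellites evenly phased, successive equator crossings are 24.22/2 = 12.108° apart.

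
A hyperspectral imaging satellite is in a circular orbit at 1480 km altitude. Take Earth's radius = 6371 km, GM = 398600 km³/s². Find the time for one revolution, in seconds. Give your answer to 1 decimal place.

6923.1 seconds

Semi-major axis a = 6371 + 1480 = 7851 km. Period T = 2π√(a³/μ) = 2π√(7851³/398600) = 6923.1 s = 115.38 min.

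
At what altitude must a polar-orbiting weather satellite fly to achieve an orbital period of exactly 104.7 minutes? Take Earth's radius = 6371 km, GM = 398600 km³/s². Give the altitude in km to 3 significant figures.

988 km

T = 104.7 min = 6282.0 s.
From T = 2π√(a³/μ): a = (μ T²/4π²)^(1/3) = (398600 × 6282.0² / 4π²)^(1/3) = 7359 km.
Altitude h = a − R = 7359 − 6371 = 988 km.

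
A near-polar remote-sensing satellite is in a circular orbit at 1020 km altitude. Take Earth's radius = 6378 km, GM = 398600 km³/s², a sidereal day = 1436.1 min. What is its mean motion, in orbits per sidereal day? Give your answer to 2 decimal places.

Semi-major axis a = 6378 + 1020 = 7398 km. Period T = 2π√(a³/μ) = 2π√(7398³/398600) = 6332.6 s = 105.54 min.
Orbits per sidereal day = 86166 / 6332.6 = 13.607.

13.61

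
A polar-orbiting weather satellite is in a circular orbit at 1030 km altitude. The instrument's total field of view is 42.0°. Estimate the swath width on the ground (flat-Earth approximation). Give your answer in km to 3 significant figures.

Half-angle = 42.0°/2 = 21°.
Swath width ≈ 2h·tan(θ/2) = 2 × 1030 × tan(21°) = 790.8 km.

791 km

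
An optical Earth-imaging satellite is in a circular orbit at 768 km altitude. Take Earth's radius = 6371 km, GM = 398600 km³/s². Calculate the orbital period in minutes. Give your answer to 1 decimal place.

Semi-major axis a = 6371 + 768 = 7139 km. Period T = 2π√(a³/μ) = 2π√(7139³/398600) = 6003.0 s = 100.05 min.

100.0 min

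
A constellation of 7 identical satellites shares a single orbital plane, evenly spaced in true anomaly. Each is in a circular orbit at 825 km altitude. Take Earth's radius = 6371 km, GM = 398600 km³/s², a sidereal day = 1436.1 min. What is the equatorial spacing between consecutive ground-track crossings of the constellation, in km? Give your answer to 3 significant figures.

Semi-major axis a = 6371 + 825 = 7196 km. Period T = 2π√(a³/μ) = 2π√(7196³/398600) = 6075.0 s = 101.25 min.
Single-satellite node shift = (6075.0/86166) × 360° = 25.38°.
With 7 satellites evenly phased, successive equator crossings are 25.38/7 = 3.626° apart.
That is 3.626 × 111.2 = 403 km at the equator.

403 km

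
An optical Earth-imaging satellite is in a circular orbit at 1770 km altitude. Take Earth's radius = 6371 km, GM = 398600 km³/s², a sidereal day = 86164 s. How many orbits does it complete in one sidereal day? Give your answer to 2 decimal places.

11.79

Semi-major axis a = 6371 + 1770 = 8141 km. Period T = 2π√(a³/μ) = 2π√(8141³/398600) = 7310.2 s = 121.84 min.
Orbits per sidereal day = 86164 / 7310.2 = 11.787.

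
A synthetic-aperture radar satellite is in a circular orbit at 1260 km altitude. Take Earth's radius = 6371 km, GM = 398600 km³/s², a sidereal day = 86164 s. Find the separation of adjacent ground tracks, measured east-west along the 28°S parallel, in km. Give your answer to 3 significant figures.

2720 km

Semi-major axis a = 6371 + 1260 = 7631 km. Period T = 2π√(a³/μ) = 2π√(7631³/398600) = 6634.1 s = 110.57 min.
Node shift per orbit = (6634.1/86164) × 360° = 27.72°.
Equatorial spacing = 27.72 × 111.2 km/° = 3082 km.
At 28° latitude, spacing = 3082 × cos(28°) = 2721 km.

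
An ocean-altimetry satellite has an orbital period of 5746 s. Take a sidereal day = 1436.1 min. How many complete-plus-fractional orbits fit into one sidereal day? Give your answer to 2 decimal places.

15.00

Orbits per sidereal day = 86166 / 5746.0 = 14.996.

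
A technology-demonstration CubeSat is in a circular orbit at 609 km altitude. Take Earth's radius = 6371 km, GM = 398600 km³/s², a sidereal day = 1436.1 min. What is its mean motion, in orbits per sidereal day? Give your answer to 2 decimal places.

Semi-major axis a = 6371 + 609 = 6980 km. Period T = 2π√(a³/μ) = 2π√(6980³/398600) = 5803.6 s = 96.73 min.
Orbits per sidereal day = 86166 / 5803.6 = 14.847.

14.85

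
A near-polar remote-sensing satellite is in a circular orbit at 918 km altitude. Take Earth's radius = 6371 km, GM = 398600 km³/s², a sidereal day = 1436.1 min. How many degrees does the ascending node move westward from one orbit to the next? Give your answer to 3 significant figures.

25.9°

Semi-major axis a = 6371 + 918 = 7289 km. Period T = 2π√(a³/μ) = 2π√(7289³/398600) = 6193.2 s = 103.22 min.
During one orbit Earth rotates (6193.2 / 86166) × 360° = 25.87°.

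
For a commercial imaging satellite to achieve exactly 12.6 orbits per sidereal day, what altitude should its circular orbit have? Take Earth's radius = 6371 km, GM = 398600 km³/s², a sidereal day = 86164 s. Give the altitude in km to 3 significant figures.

Required period T = 86164 / 12.6 = 6838.4 s.
From T = 2π√(a³/μ): a = (μ T²/4π²)^(1/3) = (398600 × 6838.4² / 4π²)^(1/3) = 7787 km.
Altitude h = a − R = 7787 − 6371 = 1416 km.

1420 km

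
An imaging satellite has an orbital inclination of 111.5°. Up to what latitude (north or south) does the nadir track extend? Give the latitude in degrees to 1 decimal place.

Retrograde orbit: the ground track reaches ±(180° − i) = ±(180 − 111.5) = ±68.5°.

68.5°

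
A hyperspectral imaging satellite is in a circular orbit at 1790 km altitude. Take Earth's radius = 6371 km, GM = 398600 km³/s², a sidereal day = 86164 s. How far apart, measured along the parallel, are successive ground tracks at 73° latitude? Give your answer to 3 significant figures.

997 km

Semi-major axis a = 6371 + 1790 = 8161 km. Period T = 2π√(a³/μ) = 2π√(8161³/398600) = 7337.1 s = 122.29 min.
Node shift per orbit = (7337.1/86164) × 360° = 30.66°.
Equatorial spacing = 30.66 × 111.2 km/° = 3409 km.
At 73° latitude, spacing = 3409 × cos(73°) = 997 km.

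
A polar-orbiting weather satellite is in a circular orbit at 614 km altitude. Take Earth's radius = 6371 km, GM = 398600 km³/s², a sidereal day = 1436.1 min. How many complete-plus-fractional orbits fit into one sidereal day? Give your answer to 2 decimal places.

14.83

Semi-major axis a = 6371 + 614 = 6985 km. Period T = 2π√(a³/μ) = 2π√(6985³/398600) = 5809.8 s = 96.83 min.
Orbits per sidereal day = 86166 / 5809.8 = 14.831.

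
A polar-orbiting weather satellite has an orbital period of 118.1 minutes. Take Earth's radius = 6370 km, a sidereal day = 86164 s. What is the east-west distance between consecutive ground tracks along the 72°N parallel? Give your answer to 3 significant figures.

T = 118.1 min = 7086.0 s.
Node shift per orbit = (7086.0/86164) × 360° = 29.61°.
Equatorial spacing = 29.61 × 111.2 km/° = 3292 km.
At 72° latitude, spacing = 3292 × cos(72°) = 1017 km.

1020 km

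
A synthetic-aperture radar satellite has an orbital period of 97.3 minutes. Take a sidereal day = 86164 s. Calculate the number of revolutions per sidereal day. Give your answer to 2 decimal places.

14.76

T = 97.3 min = 5838.0 s.
Orbits per sidereal day = 86164 / 5838.0 = 14.759.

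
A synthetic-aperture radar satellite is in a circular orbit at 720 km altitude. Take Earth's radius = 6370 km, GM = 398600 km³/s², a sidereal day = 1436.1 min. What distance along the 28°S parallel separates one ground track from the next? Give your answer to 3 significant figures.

Semi-major axis a = 6370 + 720 = 7090 km. Period T = 2π√(a³/μ) = 2π√(7090³/398600) = 5941.3 s = 99.02 min.
Node shift per orbit = (5941.3/86166) × 360° = 24.82°.
Equatorial spacing = 24.82 × 111.2 km/° = 2760 km.
At 28° latitude, spacing = 2760 × cos(28°) = 2437 km.

2440 km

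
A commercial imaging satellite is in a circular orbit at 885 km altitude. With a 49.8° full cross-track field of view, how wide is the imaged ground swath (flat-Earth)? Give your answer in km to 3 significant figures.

Half-angle = 49.8°/2 = 24.9°.
Swath width ≈ 2h·tan(θ/2) = 2 × 885 × tan(24.9°) = 821.6 km.

822 km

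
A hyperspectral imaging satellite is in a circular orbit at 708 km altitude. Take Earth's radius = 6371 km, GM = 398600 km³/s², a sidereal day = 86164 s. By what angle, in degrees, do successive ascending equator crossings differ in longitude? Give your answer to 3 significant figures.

24.8°

Semi-major axis a = 6371 + 708 = 7079 km. Period T = 2π√(a³/μ) = 2π√(7079³/398600) = 5927.5 s = 98.79 min.
During one orbit Earth rotates (5927.5 / 86164) × 360° = 24.77°.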